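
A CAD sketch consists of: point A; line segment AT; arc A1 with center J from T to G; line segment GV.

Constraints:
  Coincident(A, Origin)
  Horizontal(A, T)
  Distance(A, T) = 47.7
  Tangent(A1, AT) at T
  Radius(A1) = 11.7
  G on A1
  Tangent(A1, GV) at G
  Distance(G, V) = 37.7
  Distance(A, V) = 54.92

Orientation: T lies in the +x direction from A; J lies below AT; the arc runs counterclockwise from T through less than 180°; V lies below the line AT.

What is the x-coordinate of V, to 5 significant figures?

29.152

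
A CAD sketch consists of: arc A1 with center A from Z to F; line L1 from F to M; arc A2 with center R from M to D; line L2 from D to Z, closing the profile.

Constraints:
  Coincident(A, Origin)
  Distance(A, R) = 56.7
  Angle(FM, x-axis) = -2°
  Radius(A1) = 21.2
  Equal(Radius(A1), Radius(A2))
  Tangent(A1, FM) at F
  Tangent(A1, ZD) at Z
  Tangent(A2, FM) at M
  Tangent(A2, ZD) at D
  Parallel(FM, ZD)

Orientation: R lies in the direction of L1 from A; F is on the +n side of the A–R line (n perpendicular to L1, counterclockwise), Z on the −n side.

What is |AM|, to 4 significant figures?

60.53

The slot axis is L1's direction at -2.0°, so u = (cos -2.0°, sin -2.0°) = (0.9994, -0.03490) and n = (−sin -2.0°, cos -2.0°) = (0.03490, 0.9994). A is at the origin and R lies 56.7 along u from A, so R = 56.7·u = (56.67, -1.979). Tangency of A1 to both parallel lines with radius 21.2 puts F and Z at A ± 21.2·n: F = (0.7399, 21.19), Z = (-0.7399, -21.19). Equal radii place M and D the same way about R: M = R + 21.2·n = (57.41, 19.21), D = R − 21.2·n = (55.93, -23.17). Then |AM| = |M − A| = 60.53.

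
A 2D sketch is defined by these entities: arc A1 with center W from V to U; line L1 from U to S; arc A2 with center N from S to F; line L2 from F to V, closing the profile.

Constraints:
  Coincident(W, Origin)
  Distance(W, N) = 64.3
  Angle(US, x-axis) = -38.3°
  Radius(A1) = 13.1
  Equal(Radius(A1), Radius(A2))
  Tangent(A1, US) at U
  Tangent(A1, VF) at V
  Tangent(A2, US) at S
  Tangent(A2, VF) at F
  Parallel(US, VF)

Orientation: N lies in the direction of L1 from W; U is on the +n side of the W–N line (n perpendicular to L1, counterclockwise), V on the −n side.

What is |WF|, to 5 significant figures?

65.621

Tangency of A1 to both parallel lines with radius 13.1 puts U and V at W ± 13.1·n: U = (8.1191, 10.281), V = (-8.1191, -10.281). Equal radii place S and F the same way about N: S = N + 13.1·n = (58.580, -29.571), F = N − 13.1·n = (42.342, -50.132). Then |WF| = |F − W| = 65.621.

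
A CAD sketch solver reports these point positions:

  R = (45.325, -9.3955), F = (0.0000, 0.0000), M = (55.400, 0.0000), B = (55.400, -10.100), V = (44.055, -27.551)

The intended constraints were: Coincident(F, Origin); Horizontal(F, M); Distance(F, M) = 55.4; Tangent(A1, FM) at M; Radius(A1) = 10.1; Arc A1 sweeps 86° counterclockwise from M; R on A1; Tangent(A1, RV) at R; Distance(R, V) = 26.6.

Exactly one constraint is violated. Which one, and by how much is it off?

Distance(R, V) = 26.6 — off by 8.40.

F = (0.00, 0.00) ✓; F.y = 0.00, M.y = 0.00 ✓; |FM| = 55.40 ✓; ∠(BM, MF) = 90.00° ✓; |BM| = 10.10 ✓; bearing(B→R) − bearing(B→M) = 86.00° ✓; |BR| = 10.10 ✓; ∠(BR, RV) = 90.00° ✓; |RV| = 18.20 ✗.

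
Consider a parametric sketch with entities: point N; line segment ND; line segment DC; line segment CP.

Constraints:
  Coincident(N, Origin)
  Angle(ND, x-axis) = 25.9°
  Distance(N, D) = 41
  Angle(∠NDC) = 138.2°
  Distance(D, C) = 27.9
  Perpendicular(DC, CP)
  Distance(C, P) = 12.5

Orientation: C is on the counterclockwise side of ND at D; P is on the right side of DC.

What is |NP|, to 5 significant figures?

70.741

∠NDC = 138.2°, so DC runs at 25.9° + (180° − 138.2°) = 67.700° from the x-axis; with |DC| = 27.9, C = D + 27.9·(cos 67.700°, sin 67.700°) = (47.469, 43.722). The perpendicularity gives CP at right angles to DC; with |CP| = 12.5 on the right of DC, P = C + 12.5·(0.92521, -0.37946) = (59.034, 38.979). Then |NP| = |P − N| = 70.741.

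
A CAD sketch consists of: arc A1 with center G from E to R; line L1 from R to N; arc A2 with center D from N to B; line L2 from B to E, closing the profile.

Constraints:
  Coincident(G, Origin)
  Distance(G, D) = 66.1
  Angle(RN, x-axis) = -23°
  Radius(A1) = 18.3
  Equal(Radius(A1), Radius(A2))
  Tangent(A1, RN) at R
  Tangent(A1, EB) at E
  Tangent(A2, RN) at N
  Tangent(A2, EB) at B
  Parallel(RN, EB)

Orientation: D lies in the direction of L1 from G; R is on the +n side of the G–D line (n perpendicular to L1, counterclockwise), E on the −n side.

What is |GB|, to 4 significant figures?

68.59

The slot axis is L1's direction at -23.0°, so u = (cos -23.0°, sin -23.0°) = (0.9205, -0.3907) and n = (−sin -23.0°, cos -23.0°) = (0.3907, 0.9205). G is at the origin and D lies 66.1 along u from G, so D = 66.1·u = (60.85, -25.83). Tangency of A1 to both parallel lines with radius 18.3 puts R and E at G ± 18.3·n: R = (7.150, 16.85), E = (-7.150, -16.85). Equal radii place N and B the same way about D: N = D + 18.3·n = (68.00, -8.982), B = D − 18.3·n = (53.69, -42.67). Then |GB| = |B − G| = 68.59.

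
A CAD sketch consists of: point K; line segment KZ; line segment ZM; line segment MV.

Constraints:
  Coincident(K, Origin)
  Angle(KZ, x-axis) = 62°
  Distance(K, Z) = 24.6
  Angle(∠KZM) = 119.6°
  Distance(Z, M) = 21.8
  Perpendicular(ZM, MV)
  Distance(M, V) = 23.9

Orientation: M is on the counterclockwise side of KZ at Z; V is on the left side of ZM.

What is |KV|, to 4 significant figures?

34.04

∠KZM = 119.6°, so ZM runs at 62.0° + (180° − 119.6°) = 122.4° from the x-axis; with |ZM| = 21.8, M = Z + 21.8·(cos 122.4°, sin 122.4°) = (-0.1320, 40.13). ZM is perpendicular to MV; with |MV| = 23.9 on the left of ZM, V = M + 23.9·(-0.8443, -0.5358) = (-20.31, 27.32). Then |KV| = |V − K| = 34.04.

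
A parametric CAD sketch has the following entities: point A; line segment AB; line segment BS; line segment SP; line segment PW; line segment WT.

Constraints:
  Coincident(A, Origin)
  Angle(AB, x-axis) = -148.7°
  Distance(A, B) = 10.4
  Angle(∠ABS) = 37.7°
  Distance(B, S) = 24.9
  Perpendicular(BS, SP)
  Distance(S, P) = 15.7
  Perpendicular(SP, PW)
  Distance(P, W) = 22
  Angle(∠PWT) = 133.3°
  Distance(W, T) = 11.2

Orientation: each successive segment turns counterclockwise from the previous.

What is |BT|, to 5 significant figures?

8.9357

SP ⟂ PW, so PW runs at 173.60°; with |PW| = 22.0, W = (-4.2544, 9.8759). ∠PWT = 133.3° gives WT at -139.70° from the x-axis; with |WT| = 11.2, T = (-12.796, 2.6319). Then |BT| = |T − B| = 8.9357.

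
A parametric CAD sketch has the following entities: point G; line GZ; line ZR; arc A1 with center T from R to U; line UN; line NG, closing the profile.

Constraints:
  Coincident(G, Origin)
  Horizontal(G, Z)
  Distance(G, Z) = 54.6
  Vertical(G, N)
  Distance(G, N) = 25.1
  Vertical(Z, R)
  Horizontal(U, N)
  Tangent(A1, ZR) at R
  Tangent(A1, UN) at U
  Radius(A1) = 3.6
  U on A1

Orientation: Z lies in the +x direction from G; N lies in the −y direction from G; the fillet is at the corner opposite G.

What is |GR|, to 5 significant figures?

58.681

G is at the origin; G and Z share the same y with |GZ| = 54.6 and Z on the +x side, so Z = (54.600, 0.0000). G and N share the same x with |GN| = 25.1 and N on the −y side, so N = (0.0000, -25.100). The virtual corner opposite G is at (54.600, -25.100). The tangent condition forces TR to be normal to ZR and A1 meets UN tangentially, so TU is at right angles to UN, with radius 3.6, so the center T sits 3.6 in from both sides at T = (51.000, -21.500). That places the tangent points at R = (54.600, -21.500) on ZR and U = (51.000, -25.100) on UN. Then |GR| = |R − G| = 58.681.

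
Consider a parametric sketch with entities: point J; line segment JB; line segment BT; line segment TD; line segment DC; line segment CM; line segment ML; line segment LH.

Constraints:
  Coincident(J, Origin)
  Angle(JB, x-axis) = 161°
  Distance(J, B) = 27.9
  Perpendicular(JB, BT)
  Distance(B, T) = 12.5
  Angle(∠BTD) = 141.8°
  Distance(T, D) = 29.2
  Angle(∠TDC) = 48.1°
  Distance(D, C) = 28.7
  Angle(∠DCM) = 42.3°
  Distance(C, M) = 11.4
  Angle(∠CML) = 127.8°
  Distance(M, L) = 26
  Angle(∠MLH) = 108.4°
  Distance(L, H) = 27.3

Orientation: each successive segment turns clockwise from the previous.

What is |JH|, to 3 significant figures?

50.2

J is at the origin; JB runs at 161.0° with length 27.9, so B = (-26.4, 9.08). JB ⟂ BT, so BT runs at 71.0°; with |BT| = 12.5, T = (-22.3, 20.9). ∠BTD = 141.8° gives TD at 32.8° from the x-axis; with |TD| = 29.2, D = (2.23, 36.7). ∠TDC = 48.1° gives DC at -99.1° from the x-axis; with |DC| = 28.7, C = (-2.30, 8.38). ∠DCM = 42.3° gives CM at 123° from the x-axis; with |CM| = 11.4, M = (-8.55, 17.9). ∠CML = 127.8° gives ML at 71.0° from the x-axis; with |ML| = 26.0, L = (-0.0824, 42.5). ∠MLH = 108.4° gives LH at -0.600° from the x-axis; with |LH| = 27.3, H = (27.2, 42.2). Then |JH| = |H − J| = 50.2.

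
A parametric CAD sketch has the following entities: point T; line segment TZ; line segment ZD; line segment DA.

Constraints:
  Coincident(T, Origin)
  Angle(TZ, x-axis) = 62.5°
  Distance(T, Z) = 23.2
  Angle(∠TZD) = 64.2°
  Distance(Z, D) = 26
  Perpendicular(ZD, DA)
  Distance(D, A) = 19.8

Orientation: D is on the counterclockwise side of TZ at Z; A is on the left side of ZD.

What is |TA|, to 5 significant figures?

15.940

∠TZD = 64.2°, so ZD runs at 62.5° + (180° − 64.2°) = 178.30° from the x-axis; with |ZD| = 26.0, D = Z + 26.0·(cos 178.30°, sin 178.30°) = (-15.276, 21.350). The perpendicularity gives DA at right angles to ZD; with |DA| = 19.8 on the left of ZD, A = D + 19.8·(-0.029666, -0.99956) = (-15.863, 1.5587). Then |TA| = |A − T| = 15.940.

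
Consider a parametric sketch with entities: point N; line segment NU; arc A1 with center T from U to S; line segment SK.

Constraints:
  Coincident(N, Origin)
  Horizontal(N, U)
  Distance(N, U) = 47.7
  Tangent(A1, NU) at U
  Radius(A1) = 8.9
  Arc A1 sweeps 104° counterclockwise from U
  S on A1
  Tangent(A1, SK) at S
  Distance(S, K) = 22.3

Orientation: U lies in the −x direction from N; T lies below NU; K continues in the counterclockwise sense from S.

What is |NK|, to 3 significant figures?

60.5

On A1, U sits at bearing 90° from T; a 104° counterclockwise sweep puts S at bearing 194°, so S = T + 8.9·(cos 194°, sin 194°) = (-56.3, -11.1). The tangent condition forces TS to be normal to SK, so SK runs along (−sin 194°, cos 194°); with |SK| = 22.3, K = (-50.9, -32.7). Then |NK| = |K − N| = 60.5.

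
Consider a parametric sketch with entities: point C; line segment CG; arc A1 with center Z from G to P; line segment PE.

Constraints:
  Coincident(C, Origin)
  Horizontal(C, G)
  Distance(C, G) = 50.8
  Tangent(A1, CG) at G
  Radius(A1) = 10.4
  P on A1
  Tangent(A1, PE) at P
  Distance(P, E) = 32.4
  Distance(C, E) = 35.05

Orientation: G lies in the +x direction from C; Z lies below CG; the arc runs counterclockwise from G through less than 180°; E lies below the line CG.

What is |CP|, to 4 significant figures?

43.17

C is at the origin; CG is horizontal with |CG| = 50.8 and G on the +x side, so G = (50.80, 0.000). A1 meets CG tangentially, so ZG is at right angles to CG, so Z = G + (0, -10.4) = (50.80, -10.40). Since ZP ⟂ PE (tangency), |ZE| = √(10.4² + 32.4²) = 34.03 regardless of where P sits on A1. So E lies on both circle(C, 35.05) and circle(Z, 34.03); the below-CG intersection is E = (21.49, -27.69). P is the foot of the tangent from E: P = (43.03, -3.486).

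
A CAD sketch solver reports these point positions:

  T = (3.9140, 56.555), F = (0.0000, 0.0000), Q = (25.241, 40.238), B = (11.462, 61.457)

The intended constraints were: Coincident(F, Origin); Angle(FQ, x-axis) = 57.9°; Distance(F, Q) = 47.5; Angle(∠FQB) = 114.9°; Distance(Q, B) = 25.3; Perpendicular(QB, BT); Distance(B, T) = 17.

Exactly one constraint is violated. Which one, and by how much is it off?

Distance(B, T) = 17 — off by 8.00.

F = (0.00, 0.00) ✓; FQ at 57.90° ✓; |FQ| = 47.50 ✓; ∠FQB = 114.9° ✓; |QB| = 25.30 ✓; ∠(QB, BT) = 90.00° ✓; |BT| = 9.000 ✗.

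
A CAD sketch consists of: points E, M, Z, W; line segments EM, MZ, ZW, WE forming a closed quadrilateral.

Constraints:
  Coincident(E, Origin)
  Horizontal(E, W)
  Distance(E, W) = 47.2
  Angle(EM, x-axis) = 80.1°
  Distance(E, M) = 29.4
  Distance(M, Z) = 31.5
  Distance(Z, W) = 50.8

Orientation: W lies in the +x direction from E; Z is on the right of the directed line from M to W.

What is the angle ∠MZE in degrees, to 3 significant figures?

53.7°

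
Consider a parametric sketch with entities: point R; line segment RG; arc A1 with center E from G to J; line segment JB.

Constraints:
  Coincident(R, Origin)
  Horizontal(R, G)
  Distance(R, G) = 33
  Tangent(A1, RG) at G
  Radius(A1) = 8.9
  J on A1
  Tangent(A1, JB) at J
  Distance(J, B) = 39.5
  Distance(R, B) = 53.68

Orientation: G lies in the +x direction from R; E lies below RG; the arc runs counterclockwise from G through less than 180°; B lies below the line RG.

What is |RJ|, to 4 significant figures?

25.65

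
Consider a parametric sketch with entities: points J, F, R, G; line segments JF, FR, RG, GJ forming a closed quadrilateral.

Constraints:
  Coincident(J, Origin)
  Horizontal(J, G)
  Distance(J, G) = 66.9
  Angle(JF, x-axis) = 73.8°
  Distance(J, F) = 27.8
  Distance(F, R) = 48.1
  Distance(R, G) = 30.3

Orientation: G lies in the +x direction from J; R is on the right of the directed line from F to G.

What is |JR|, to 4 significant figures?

39.80

J is at the origin; J and G share the same y with |JG| = 66.9 and G in +x, so G = (66.9, 0). JF runs at 73.8° with |JF| = 27.8, so F = (7.756, 26.70). R is determined by |FR| = 48.1 and |RG| = 30.3 together: it lies at the intersection of circle(F, 48.1) and circle(G, 30.3). With |FG| = 64.89, the foot of the radical line on FG is 43.20 from F and the perpendicular offset is √(48.1² − 43.20²) = 21.16. Taking the right-of-FG solution: R = (38.43, -10.36).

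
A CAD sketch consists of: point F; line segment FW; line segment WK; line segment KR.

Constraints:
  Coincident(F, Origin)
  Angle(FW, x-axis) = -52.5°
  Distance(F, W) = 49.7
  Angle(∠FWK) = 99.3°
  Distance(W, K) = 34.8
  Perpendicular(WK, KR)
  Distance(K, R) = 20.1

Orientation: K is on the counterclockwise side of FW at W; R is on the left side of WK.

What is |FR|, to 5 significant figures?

51.696

F is at the origin; FW runs at -52.5° with length 49.7, so W = 49.7·(cos -52.5°, sin -52.5°) = (30.255, -39.430). ∠FWK = 99.3°, so WK runs at -52.5° + (180° − 99.3°) = 28.200° from the x-axis; with |WK| = 34.8, K = W + 34.8·(cos 28.200°, sin 28.200°) = (60.925, -22.985). WK ⟂ KR; with |KR| = 20.1 on the left of WK, R = K + 20.1·(-0.47255, 0.88130) = (51.427, -5.2707). Then |FR| = |R − F| = 51.696.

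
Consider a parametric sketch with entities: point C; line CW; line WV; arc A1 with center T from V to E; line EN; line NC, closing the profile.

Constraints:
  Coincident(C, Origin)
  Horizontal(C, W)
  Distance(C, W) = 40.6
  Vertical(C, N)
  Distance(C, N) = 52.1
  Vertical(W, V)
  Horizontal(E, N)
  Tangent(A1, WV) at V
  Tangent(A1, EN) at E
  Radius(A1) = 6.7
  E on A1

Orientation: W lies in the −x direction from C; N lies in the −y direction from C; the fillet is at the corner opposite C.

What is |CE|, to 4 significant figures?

62.16

The virtual corner opposite C is at (-40.60, -52.10). Since A1 is tangent to WV there, TV ⟂ WV and tangency of A1 to EN means the radius TE is perpendicular to EN, with radius 6.7, so the center T sits 6.7 in from both sides at T = (-33.90, -45.40). That places the tangent points at V = (-40.60, -45.40) on WV and E = (-33.90, -52.10) on EN. Then |CE| = |E − C| = 62.16.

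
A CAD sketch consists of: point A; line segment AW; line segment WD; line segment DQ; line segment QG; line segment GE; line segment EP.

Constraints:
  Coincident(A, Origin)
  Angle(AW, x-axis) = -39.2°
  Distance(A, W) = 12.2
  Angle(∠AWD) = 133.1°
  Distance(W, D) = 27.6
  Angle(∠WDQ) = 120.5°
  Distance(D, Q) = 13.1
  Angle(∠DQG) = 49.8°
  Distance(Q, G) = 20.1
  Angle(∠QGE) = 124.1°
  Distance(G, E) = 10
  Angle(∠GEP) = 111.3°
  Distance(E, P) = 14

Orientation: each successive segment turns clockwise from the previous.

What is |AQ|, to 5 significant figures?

42.651

A is at the origin; AW runs at -39.2° with length 12.2, so W = (9.4543, -7.7108). ∠AWD = 133.1° gives WD at -86.100° from the x-axis; with |WD| = 27.6, D = (11.332, -35.247). ∠WDQ = 120.5° gives DQ at -145.60° from the x-axis; with |DQ| = 13.1, Q = (0.52256, -42.648). Then |AQ| = |Q − A| = 42.651.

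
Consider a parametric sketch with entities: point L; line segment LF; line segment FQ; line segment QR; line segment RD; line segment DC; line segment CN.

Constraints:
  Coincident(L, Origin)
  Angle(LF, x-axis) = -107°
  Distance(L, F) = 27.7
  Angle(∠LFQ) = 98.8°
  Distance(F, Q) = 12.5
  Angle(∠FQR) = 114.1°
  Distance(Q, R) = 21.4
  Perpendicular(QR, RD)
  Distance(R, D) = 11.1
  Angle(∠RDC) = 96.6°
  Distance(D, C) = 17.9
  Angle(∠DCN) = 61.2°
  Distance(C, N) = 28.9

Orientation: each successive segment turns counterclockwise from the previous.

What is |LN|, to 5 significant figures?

40.219

L is at the origin; LF runs at -107.0° with length 27.7, so F = (-8.0987, -26.490). ∠LFQ = 98.8° gives FQ at -25.800° from the x-axis; with |FQ| = 12.5, Q = (3.1553, -31.930). ∠FQR = 114.1° gives QR at 40.100° from the x-axis; with |QR| = 21.4, R = (19.525, -18.146). The perpendicularity gives RD at right angles to QR, so RD runs at 130.10°; with |RD| = 11.1, D = (12.375, -9.6552). ∠RDC = 96.6° gives DC at -146.50° from the x-axis; with |DC| = 17.9, C = (-2.5517, -19.535). ∠DCN = 61.2° gives CN at -27.700° from the x-axis; with |CN| = 28.9, N = (23.036, -32.969). Then |LN| = |N − L| = 40.219.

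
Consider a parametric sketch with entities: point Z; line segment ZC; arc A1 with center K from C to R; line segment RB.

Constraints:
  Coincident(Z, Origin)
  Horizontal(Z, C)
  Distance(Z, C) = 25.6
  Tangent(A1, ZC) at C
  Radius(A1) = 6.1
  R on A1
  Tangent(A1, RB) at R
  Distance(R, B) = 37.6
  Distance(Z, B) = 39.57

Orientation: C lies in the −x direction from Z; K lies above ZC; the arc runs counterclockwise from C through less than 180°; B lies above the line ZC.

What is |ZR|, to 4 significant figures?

20.29

Checks: |KC| = 6.100 ✓; |KR| = 6.100 ✓; ∠(KR, RB) = 90.00° ✓; |RB| = 37.60 ✓; |ZB| = 39.57 ✓.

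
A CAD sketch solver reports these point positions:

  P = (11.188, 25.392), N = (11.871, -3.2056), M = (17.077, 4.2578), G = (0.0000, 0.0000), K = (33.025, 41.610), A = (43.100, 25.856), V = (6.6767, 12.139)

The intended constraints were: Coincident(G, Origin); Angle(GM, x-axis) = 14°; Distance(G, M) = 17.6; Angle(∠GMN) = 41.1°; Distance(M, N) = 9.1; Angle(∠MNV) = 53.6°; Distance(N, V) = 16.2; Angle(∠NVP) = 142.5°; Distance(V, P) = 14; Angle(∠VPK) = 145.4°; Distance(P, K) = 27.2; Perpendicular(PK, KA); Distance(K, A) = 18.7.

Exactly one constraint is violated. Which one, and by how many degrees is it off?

Perpendicular(PK, KA) — off by 4.00°.

G = (0.00, 0.00) ✓; GM at 14.00° ✓; |GM| = 17.60 ✓; ∠GMN = 41.10° ✓; |MN| = 9.100 ✓; ∠MNV = 53.60° ✓; |NV| = 16.20 ✓; ∠NVP = 142.5° ✓; |VP| = 14.00 ✓; ∠VPK = 145.4° ✓; |PK| = 27.20 ✓; ∠(PK, KA) = 94.00° ✗; |KA| = 18.70 ✓.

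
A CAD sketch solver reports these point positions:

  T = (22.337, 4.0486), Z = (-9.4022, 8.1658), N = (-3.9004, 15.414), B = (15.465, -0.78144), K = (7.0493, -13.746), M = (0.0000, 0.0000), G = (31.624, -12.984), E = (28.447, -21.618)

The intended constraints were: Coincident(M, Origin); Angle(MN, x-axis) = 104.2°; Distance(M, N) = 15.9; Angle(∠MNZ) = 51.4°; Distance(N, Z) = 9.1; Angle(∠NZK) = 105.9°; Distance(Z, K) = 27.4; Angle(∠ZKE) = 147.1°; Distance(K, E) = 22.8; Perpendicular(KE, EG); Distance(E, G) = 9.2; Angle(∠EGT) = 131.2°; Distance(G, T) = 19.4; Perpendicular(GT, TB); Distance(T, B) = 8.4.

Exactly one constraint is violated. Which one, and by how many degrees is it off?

Perpendicular(GT, TB) — off by 6.50°.

M = (0.00, 0.00) ✓; MN at 104.2° ✓; |MN| = 15.90 ✓; ∠MNZ = 51.40° ✓; |NZ| = 9.100 ✓; ∠NZK = 105.9° ✓; |ZK| = 27.40 ✓; ∠ZKE = 147.1° ✓; |KE| = 22.80 ✓; ∠(KE, EG) = 90.00° ✓; |EG| = 9.200 ✓; ∠EGT = 131.2° ✓; |GT| = 19.40 ✓; ∠(GT, TB) = 96.50° ✗; |TB| = 8.400 ✓.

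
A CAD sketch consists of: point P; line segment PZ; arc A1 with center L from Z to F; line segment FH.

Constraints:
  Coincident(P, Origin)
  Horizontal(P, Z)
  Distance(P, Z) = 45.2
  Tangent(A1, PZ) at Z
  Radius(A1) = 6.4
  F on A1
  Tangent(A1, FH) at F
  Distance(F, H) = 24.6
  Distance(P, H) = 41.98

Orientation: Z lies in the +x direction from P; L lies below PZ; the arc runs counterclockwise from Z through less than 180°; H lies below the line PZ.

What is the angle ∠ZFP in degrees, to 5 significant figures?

137.63°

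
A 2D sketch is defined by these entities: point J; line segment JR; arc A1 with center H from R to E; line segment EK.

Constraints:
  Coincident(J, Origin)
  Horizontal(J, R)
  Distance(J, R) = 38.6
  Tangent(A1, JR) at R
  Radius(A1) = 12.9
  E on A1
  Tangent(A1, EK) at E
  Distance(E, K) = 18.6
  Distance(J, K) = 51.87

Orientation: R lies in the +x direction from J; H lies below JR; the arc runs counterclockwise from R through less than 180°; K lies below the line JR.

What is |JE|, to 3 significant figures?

34.1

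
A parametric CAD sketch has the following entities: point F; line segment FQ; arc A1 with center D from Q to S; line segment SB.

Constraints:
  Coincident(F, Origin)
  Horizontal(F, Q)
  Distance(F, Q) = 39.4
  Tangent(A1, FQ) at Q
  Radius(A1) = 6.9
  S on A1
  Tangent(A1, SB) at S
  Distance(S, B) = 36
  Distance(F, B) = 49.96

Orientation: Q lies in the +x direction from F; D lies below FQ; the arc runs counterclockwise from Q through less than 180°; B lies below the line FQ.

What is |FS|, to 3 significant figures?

33.1

F is at the origin; FQ is horizontal with |FQ| = 39.4 and Q on the +x side, so Q = (39.4, 0.00). A1 meets FQ tangentially, so DQ is at right angles to FQ, so D = Q + (0, -6.9) = (39.4, -6.90). Since DS ⟂ SB (tangency), |DB| = √(6.9² + 36.0²) = 36.7 regardless of where S sits on A1. So B lies on both circle(F, 49.96) and circle(D, 36.7); the below-FQ intersection is B = (27.6, -41.6). S is the foot of the tangent from B: S = (32.6, -5.96).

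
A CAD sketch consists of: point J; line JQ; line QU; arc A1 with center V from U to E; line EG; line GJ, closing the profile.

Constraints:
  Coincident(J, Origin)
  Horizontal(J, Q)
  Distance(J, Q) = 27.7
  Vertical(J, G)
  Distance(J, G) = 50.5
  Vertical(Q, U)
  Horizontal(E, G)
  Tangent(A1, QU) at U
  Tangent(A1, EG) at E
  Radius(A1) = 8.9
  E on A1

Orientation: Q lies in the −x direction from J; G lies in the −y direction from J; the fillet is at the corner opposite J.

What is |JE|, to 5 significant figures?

53.886

J is at the origin; JQ is horizontal with |JQ| = 27.7 and Q on the −x side, so Q = (-27.700, 0.0000). J and G share the same x with |JG| = 50.5 and G on the −y side, so G = (0.0000, -50.500). The virtual corner opposite J is at (-27.700, -50.500). Since A1 is tangent to QU there, VU ⟂ QU and A1 meets EG tangentially, so VE is at right angles to EG, with radius 8.9, so the center V sits 8.9 in from both sides at V = (-18.800, -41.600). That places the tangent points at U = (-27.700, -41.600) on QU and E = (-18.800, -50.500) on EG. Then |JE| = |E − J| = 53.886.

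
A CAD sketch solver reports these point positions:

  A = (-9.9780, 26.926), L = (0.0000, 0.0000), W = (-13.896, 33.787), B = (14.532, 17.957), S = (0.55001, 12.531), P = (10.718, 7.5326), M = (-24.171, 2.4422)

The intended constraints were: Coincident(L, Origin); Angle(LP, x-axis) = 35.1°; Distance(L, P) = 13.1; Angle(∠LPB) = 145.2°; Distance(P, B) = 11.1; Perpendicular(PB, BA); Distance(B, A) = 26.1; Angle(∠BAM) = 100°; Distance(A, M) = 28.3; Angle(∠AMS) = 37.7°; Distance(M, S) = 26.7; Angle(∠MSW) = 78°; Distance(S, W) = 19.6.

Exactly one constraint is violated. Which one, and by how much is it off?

Distance(S, W) = 19.6 — off by 6.10.

L = (0.00, 0.00) ✓; LP at 35.10° ✓; |LP| = 13.10 ✓; ∠LPB = 145.2° ✓; |PB| = 11.10 ✓; ∠(PB, BA) = 90.00° ✓; |BA| = 26.10 ✓; ∠BAM = 100.0° ✓; |AM| = 28.30 ✓; ∠AMS = 37.70° ✓; |MS| = 26.70 ✓; ∠MSW = 78.00° ✓; |SW| = 25.70 ✗.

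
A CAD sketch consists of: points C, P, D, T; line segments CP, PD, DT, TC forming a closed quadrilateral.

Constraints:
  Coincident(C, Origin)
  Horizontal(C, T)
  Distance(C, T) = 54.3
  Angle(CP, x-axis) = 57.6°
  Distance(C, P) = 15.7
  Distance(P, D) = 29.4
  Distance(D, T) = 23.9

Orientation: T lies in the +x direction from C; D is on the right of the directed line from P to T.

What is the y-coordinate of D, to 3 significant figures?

-5.51

C is at the origin; C and T share the same y with |CT| = 54.3 and T in +x, so T = (54.3, 0). CP runs at 57.6° with |CP| = 15.7, so P = (8.41, 13.3). D is determined by |PD| = 29.4 and |DT| = 23.9 together: it lies at the intersection of circle(P, 29.4) and circle(T, 23.9). With |PT| = 47.8, the foot of the radical line on PT is 27.0 from P and the perpendicular offset is √(29.4² − 27.0²) = 11.7. Taking the right-of-PT solution: D = (31.0, -5.51).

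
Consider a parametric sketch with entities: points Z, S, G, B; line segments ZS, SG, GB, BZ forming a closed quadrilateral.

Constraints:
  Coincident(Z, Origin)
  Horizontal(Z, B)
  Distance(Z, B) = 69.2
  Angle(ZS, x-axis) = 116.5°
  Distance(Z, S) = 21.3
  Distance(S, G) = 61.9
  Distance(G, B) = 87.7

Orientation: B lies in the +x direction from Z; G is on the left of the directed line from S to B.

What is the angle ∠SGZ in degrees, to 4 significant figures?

13.40°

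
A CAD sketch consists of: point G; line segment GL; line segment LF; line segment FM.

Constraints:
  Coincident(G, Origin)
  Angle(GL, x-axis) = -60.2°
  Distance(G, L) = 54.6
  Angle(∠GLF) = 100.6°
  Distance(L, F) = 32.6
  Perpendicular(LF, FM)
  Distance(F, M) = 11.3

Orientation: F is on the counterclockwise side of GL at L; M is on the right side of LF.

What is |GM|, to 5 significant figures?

77.713

G is at the origin; GL runs at -60.2° with length 54.6, so L = 54.6·(cos -60.2°, sin -60.2°) = (27.135, -47.380). ∠GLF = 100.6°, so LF runs at -60.2° + (180° − 100.6°) = 19.200° from the x-axis; with |LF| = 32.6, F = L + 32.6·(cos 19.200°, sin 19.200°) = (57.921, -36.659). The perpendicularity gives FM at right angles to LF; with |FM| = 11.3 on the right of LF, M = F + 11.3·(0.32887, -0.94438) = (61.638, -47.330). Then |GM| = |M − G| = 77.713.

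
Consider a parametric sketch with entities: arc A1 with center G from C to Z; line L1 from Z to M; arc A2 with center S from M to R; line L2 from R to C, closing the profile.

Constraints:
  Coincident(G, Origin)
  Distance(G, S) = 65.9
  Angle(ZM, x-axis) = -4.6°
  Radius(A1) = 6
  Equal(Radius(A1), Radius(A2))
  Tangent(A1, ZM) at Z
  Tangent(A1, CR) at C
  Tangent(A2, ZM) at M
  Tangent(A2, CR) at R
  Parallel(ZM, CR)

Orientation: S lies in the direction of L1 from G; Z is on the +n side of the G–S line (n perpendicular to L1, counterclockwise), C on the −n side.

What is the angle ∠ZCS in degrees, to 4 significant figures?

84.80°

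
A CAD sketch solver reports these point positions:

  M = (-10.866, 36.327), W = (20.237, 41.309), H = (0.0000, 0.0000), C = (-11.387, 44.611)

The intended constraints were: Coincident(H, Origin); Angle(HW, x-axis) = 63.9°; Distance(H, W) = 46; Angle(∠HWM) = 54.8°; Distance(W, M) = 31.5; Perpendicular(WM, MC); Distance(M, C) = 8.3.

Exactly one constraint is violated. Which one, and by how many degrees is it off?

Perpendicular(WM, MC) — off by 5.50°.

H = (0.00, 0.00) ✓; HW at 63.90° ✓; |HW| = 46.00 ✓; ∠HWM = 54.80° ✓; |WM| = 31.50 ✓; ∠(WM, MC) = 95.50° ✗; |MC| = 8.300 ✓.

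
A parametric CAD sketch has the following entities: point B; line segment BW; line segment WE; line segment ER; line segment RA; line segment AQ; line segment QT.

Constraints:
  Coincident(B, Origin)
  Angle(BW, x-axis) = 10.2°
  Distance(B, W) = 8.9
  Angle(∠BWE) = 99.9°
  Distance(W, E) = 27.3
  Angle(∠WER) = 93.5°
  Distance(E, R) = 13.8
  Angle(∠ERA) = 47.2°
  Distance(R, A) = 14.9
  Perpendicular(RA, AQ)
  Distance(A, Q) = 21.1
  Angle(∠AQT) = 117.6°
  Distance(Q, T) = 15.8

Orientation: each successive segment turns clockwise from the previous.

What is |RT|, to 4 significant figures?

28.43

B is at the origin; BW runs at 10.2° with length 8.9, so W = (8.759, 1.576). ∠BWE = 99.9° gives WE at -69.90° from the x-axis; with |WE| = 27.3, E = (18.14, -24.06). ∠WER = 93.5° gives ER at -156.4° from the x-axis; with |ER| = 13.8, R = (5.495, -29.59). ∠ERA = 47.2° gives RA at 70.80° from the x-axis; with |RA| = 14.9, A = (10.40, -15.51). The perpendicularity gives AQ at right angles to RA, so AQ runs at -19.20°; with |AQ| = 21.1, Q = (30.32, -22.45). ∠AQT = 117.6° gives QT at -81.60° from the x-axis; with |QT| = 15.8, T = (32.63, -38.08). Then |RT| = |T − R| = 28.43.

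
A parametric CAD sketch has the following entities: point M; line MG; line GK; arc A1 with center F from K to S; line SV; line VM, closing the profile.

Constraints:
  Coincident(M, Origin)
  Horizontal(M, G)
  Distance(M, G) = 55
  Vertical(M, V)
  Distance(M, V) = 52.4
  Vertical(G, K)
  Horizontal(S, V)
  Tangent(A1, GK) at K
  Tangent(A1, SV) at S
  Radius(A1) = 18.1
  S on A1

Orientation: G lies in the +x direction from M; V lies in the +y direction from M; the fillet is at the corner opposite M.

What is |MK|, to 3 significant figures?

64.8

M is at the origin; M and G share the same y with |MG| = 55.0 and G on the +x side, so G = (55.0, 0.00). M and V share the same x with |MV| = 52.4 and V on the +y side, so V = (0.00, 52.4). The virtual corner opposite M is at (55.0, 52.4). The tangent condition forces FK to be normal to GK and since A1 is tangent to SV there, FS ⟂ SV, with radius 18.1, so the center F sits 18.1 in from both sides at F = (36.9, 34.3). That places the tangent points at K = (55.0, 34.3) on GK and S = (36.9, 52.4) on SV. Then |MK| = |K − M| = 64.8.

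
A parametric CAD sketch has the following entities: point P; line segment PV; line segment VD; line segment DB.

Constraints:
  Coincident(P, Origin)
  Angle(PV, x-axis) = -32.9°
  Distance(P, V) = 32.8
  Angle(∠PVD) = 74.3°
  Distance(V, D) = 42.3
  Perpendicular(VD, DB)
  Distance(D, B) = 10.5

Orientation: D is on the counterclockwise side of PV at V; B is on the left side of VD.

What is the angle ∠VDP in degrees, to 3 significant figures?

43.4°

P is at the origin; PV runs at -32.9° with length 32.8, so V = 32.8·(cos -32.9°, sin -32.9°) = (27.5, -17.8). ∠PVD = 74.3°, so VD runs at -32.9° + (180° − 74.3°) = 72.8° from the x-axis; with |VD| = 42.3, D = V + 42.3·(cos 72.8°, sin 72.8°) = (40.0, 22.6). Then cos ∠VDP = DV·DP / (|DV||DP|), giving 43.4°.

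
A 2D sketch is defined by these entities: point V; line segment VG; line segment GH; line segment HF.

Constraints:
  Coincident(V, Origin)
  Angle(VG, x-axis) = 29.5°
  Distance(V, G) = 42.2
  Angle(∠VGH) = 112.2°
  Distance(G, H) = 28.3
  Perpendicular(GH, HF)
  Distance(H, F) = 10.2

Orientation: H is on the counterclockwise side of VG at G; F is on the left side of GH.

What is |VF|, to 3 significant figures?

52.8

V is at the origin; VG runs at 29.5° with length 42.2, so G = 42.2·(cos 29.5°, sin 29.5°) = (36.7, 20.8). ∠VGH = 112.2°, so GH runs at 29.5° + (180° − 112.2°) = 97.3° from the x-axis; with |GH| = 28.3, H = G + 28.3·(cos 97.3°, sin 97.3°) = (33.1, 48.9). The perpendicularity gives HF at right angles to GH; with |HF| = 10.2 on the left of GH, F = H + 10.2·(-0.992, -0.127) = (23.0, 47.6). Then |VF| = |F − V| = 52.8.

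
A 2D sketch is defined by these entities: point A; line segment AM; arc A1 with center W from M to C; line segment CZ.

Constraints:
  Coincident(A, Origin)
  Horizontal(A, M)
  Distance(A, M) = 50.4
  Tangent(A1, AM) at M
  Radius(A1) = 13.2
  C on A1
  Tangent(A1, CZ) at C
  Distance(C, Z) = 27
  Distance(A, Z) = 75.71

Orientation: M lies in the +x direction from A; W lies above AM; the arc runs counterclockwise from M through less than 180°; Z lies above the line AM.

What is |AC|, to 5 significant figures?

64.869

Checks: A = (0.00, 0.00) ✓; |WC| = 13.20 ✓; ∠(WC, CZ) = 90.00° ✓; |CZ| = 27.00 ✓; |AZ| = 75.71 ✓.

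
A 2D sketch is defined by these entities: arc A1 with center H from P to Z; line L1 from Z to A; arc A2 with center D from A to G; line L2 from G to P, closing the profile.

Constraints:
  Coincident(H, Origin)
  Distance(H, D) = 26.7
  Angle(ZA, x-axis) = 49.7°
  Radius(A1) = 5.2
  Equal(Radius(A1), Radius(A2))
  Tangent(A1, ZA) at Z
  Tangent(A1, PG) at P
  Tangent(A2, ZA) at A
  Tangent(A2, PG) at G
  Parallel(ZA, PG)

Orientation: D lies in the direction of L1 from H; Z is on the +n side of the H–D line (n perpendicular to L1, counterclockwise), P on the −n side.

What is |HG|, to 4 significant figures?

27.20

The slot axis is L1's direction at 49.7°, so u = (cos 49.7°, sin 49.7°) = (0.6468, 0.7627) and n = (−sin 49.7°, cos 49.7°) = (-0.7627, 0.6468). H is at the origin and D lies 26.7 along u from H, so D = 26.7·u = (17.27, 20.36). Tangency of A1 to both parallel lines with radius 5.2 puts Z and P at H ± 5.2·n: Z = (-3.966, 3.363), P = (3.966, -3.363). Equal radii place A and G the same way about D: A = D + 5.2·n = (13.30, 23.73), G = D − 5.2·n = (21.24, 17.00). Then |HG| = |G − H| = 27.20.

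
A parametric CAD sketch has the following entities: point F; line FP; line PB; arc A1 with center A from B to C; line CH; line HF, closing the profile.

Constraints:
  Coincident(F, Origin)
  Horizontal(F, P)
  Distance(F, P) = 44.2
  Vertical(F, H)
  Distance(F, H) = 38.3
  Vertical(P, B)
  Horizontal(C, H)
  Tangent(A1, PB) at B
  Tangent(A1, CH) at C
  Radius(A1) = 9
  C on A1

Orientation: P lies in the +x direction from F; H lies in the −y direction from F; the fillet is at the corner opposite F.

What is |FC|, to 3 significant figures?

52.0

F is at the origin; F and P share the same y with |FP| = 44.2 and P on the +x side, so P = (44.2, 0.00). F and H share the same x with |FH| = 38.3 and H on the −y side, so H = (0.00, -38.3). The virtual corner opposite F is at (44.2, -38.3). A1 meets PB tangentially, so AB is at right angles to PB and since A1 is tangent to CH there, AC ⟂ CH, with radius 9.0, so the center A sits 9.0 in from both sides at A = (35.2, -29.3). That places the tangent points at B = (44.2, -29.3) on PB and C = (35.2, -38.3) on CH. Then |FC| = |C − F| = 52.0.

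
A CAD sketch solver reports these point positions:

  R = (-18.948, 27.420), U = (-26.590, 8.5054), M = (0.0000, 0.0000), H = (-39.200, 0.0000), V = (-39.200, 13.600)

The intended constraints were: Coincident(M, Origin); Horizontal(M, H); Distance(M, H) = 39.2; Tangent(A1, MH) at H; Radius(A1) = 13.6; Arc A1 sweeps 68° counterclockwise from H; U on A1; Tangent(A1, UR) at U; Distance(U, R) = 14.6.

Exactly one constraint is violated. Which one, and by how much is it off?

Distance(U, R) = 14.6 — off by 5.80.

M = (0.00, 0.00) ✓; M.y = 0.00, H.y = 0.00 ✓; |MH| = 39.20 ✓; ∠(VH, HM) = 90.00° ✓; |VH| = 13.60 ✓; bearing(V→U) − bearing(V→H) = 68.00° ✓; |VU| = 13.60 ✓; ∠(VU, UR) = 90.00° ✓; |UR| = 20.40 ✗.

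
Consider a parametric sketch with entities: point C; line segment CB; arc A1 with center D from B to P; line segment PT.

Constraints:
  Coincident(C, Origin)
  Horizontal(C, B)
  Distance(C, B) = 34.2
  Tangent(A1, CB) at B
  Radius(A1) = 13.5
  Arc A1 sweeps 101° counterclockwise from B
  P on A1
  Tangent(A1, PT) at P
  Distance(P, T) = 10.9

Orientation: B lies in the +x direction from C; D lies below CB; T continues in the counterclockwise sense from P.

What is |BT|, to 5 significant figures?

29.013

On A1, B sits at bearing 90° from D; a 101° counterclockwise sweep puts P at bearing 191°, so P = D + 13.5·(cos 191°, sin 191°) = (20.948, -16.076). Since A1 is tangent to PT there, DP ⟂ PT, so PT runs along (−sin 191°, cos 191°); with |PT| = 10.9, T = (23.028, -26.776). Then |BT| = |T − B| = 29.013.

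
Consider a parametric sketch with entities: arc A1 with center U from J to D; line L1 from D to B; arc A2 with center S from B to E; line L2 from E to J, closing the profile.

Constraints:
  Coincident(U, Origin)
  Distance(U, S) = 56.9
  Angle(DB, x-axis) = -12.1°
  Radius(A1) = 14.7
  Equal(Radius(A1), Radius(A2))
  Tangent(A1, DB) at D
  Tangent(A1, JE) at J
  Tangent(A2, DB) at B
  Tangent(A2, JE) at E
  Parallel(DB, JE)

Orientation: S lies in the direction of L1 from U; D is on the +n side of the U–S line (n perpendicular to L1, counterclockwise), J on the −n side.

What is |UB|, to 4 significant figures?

58.77

The slot axis is L1's direction at -12.1°, so u = (cos -12.1°, sin -12.1°) = (0.9778, -0.2096) and n = (−sin -12.1°, cos -12.1°) = (0.2096, 0.9778). U is at the origin and S lies 56.9 along u from U, so S = 56.9·u = (55.64, -11.93). Tangency of A1 to both parallel lines with radius 14.7 puts D and J at U ± 14.7·n: D = (3.081, 14.37), J = (-3.081, -14.37). Equal radii place B and E the same way about S: B = S + 14.7·n = (58.72, 2.446), E = S − 14.7·n = (52.55, -26.30). Then |UB| = |B − U| = 58.77.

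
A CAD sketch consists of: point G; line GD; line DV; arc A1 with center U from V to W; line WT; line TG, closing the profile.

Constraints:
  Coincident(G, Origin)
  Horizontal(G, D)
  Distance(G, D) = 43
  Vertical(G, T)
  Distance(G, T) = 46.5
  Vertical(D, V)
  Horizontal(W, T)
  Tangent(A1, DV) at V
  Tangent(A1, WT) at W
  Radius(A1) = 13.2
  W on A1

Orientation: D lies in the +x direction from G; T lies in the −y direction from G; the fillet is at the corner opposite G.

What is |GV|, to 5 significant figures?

54.386

G is at the origin; GD is horizontal with |GD| = 43.0 and D on the +x side, so D = (43.000, 0.0000). GT is vertical with |GT| = 46.5 and T on the −y side, so T = (0.0000, -46.500). The virtual corner opposite G is at (43.000, -46.500). The tangent condition forces UV to be normal to DV and tangency of A1 to WT means the radius UW is perpendicular to WT, with radius 13.2, so the center U sits 13.2 in from both sides at U = (29.800, -33.300). That places the tangent points at V = (43.000, -33.300) on DV and W = (29.800, -46.500) on WT. Then |GV| = |V − G| = 54.386.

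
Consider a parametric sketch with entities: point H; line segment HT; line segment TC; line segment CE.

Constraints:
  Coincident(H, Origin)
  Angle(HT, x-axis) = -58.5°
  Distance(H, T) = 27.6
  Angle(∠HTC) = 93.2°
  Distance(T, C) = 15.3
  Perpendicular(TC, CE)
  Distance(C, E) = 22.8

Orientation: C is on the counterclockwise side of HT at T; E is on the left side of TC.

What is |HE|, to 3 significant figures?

17.5

∠HTC = 93.2°, so TC runs at -58.5° + (180° − 93.2°) = 28.3° from the x-axis; with |TC| = 15.3, C = T + 15.3·(cos 28.3°, sin 28.3°) = (27.9, -16.3). The perpendicularity gives CE at right angles to TC; with |CE| = 22.8 on the left of TC, E = C + 22.8·(-0.474, 0.880) = (17.1, 3.80). Then |HE| = |E − H| = 17.5.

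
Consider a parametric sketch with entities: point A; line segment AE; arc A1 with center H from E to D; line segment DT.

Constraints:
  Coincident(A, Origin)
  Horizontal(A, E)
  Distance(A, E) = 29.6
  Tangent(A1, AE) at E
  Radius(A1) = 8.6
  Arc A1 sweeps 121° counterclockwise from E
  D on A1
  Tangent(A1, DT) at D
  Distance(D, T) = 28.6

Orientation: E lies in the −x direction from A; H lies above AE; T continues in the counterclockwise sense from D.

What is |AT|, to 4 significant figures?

52.68

A is at the origin; A and E share the same y with |AE| = 29.6 and E on the −x side, so E = (-29.60, 0.000). Tangency of A1 to AE means the radius HE is perpendicular to AE, so H = E + (0, 8.6) = (-29.60, 8.600). On A1, E sits at bearing -90° from H; a 121° counterclockwise sweep puts D at bearing 31°, so D = H + 8.6·(cos 31°, sin 31°) = (-22.23, 13.03). Since A1 is tangent to DT there, HD ⟂ DT, so DT runs along (−sin 31°, cos 31°); with |DT| = 28.6, T = (-36.96, 37.54). Then |AT| = |T − A| = 52.68.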